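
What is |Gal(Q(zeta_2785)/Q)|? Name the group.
|Gal(Q(zeta_2785)/Q)| = phi(2785) = 2224; group ≅ (Z/2785Z)^* ≅ Z/4Z × Z/556Z

The n-th cyclotomic polynomial Φ_2785(x) is the minimal polynomial of zeta_2785 over Q and has degree phi(2785) = 2224. So Q(zeta_2785) is a degree-2224 Galois extension with Galois group (Z/2785Z)^*. By CRT, (Z/2785Z)^* ≅ (Z/5Z)^* × (Z/557Z)^*. Each prime-power unit group is (Z/5Z)^* ≅ Z/4Z; (Z/557Z)^* ≅ Z/556Z. Hence Gal(Q(zeta_2785)/Q) ≅ Z/4Z × Z/556Z.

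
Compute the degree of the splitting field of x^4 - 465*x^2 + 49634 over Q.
[K:Q] = 4

f factors as (x^2 - 299)(x^2 - 166); the splitting field is K = Q(sqrt(299), sqrt(166)). Since 299, 166, and 49634 are all non-squares in Q, the three subfields Q(sqrt(299)), Q(sqrt(166)), Q(sqrt(49634)) are distinct degree-2 extensions, so [K:Q] = 4 (Klein four Galois group).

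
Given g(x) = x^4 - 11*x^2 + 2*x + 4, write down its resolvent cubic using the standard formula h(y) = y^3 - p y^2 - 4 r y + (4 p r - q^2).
h(y) = y^3 + 11*y^2 - 16*y - 180

Identify coefficients: p = -11, q = 2, r = 4.
Plug into h(y) = y^3 - p y^2 - 4 r y + (4 p r - q^2):
  h(y) = y^3 - (-11) y^2 - 4*(4) y + (4*(-11)*(4) - (2)^2)
       = y^3 + (11) y^2 + (-16) y + (-180).
Simplifying: h(y) = y^3 + 11*y^2 - 16*y - 180.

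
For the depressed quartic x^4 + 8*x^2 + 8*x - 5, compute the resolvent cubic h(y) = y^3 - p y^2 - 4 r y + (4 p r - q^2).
h(y) = y^3 - 8*y^2 + 20*y - 224

Identify coefficients: p = 8, q = 8, r = -5.
Plug into h(y) = y^3 - p y^2 - 4 r y + (4 p r - q^2):
  h(y) = y^3 - (8) y^2 - 4*(-5) y + (4*(8)*(-5) - (8)^2)
       = y^3 + (-8) y^2 + (20) y + (-224).
Simplifying: h(y) = y^3 - 8*y^2 + 20*y - 224.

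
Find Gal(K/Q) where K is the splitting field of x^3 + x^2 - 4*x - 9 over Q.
Gal(K/Q) = S_3 (symmetric group of order 6)

Compute the discriminant of x^3 + (1)*x^2 + (-4)*x + (-9): Δ = -1231. Since Δ is not a rational square, the Galois group is not contained in A_3; it must be the full S_3 (irreducibility of the cubic rules out anything smaller).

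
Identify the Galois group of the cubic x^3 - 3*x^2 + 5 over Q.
Gal(K/Q) = S_3 (symmetric group of order 6)

Compute the discriminant of x^3 + (-3)*x^2 + (0)*x + (5): Δ = -135. Since Δ is not a rational square, the Galois group is not contained in A_3; it must be the full S_3 (irreducibility of the cubic rules out anything smaller).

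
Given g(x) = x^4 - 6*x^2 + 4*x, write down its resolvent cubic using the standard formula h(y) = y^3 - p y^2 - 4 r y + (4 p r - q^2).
h(y) = y^3 + 6*y^2 - 16

Identify coefficients: p = -6, q = 4, r = 0.
Plug into h(y) = y^3 - p y^2 - 4 r y + (4 p r - q^2):
  h(y) = y^3 - (-6) y^2 - 4*(0) y + (4*(-6)*(0) - (4)^2)
       = y^3 + (6) y^2 + (0) y + (-16).
Simplifying: h(y) = y^3 + 6*y^2 - 16.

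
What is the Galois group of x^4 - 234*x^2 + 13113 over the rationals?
Gal(K/Q) = V_4 (Klein four-group, Z/2Z × Z/2Z)

f factors as (x^2 - 93)(x^2 - 141), so the splitting field is K = Q(sqrt(93), sqrt(141)). The elements 93, 141, 13113 are all non-squares in Q, so sqrt(93) and sqrt(141) generate independent quadratic extensions. Thus [K:Q] = 4 and Gal(K/Q) is generated by the two order-2 automorphisms sqrt(93) ↦ -sqrt(93) and sqrt(141) ↦ -sqrt(141), giving V_4.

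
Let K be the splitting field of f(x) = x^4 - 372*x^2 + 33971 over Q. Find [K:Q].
[K:Q] = 4

f factors as (x^2 - 161)(x^2 - 211); the splitting field is K = Q(sqrt(161), sqrt(211)). Since 161, 211, and 33971 are all non-squares in Q, the three subfields Q(sqrt(161)), Q(sqrt(211)), Q(sqrt(33971)) are distinct degree-2 extensions, so [K:Q] = 4 (Klein four Galois group).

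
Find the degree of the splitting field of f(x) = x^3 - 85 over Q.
[K:Q] = 6

x^3 - 85 has one real root r = 85^(1/3) and two complex roots r*zeta_3, r*zeta_3^2 where zeta_3 = e^(2*pi*i/3). The splitting field is Q(r, zeta_3). [Q(r):Q] = 3 and [Q(zeta_3):Q] = 2 with gcd = 1, so [Q(r, zeta_3):Q] = 3 * 2 = 6.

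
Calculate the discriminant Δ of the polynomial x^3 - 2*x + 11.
Δ = -3235

For a depressed cubic x^3 + p x + q the discriminant is Δ = -4 p^3 - 27 q^2 = -4*(-2)^3 - 27*(11)^2 = 32 - 3267 = -3235.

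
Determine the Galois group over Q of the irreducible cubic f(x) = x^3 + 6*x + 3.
Gal(K/Q) = S_3 (symmetric group of order 6)

Compute the discriminant of x^3 + (0)*x^2 + (6)*x + (3): Δ = -1107. Since Δ is not a rational square, the Galois group is not contained in A_3; it must be the full S_3 (irreducibility of the cubic rules out anything smaller).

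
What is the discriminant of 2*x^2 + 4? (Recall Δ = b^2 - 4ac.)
Δ = -32

For a quadratic a x^2 + b x + c the discriminant is Δ = b^2 - 4ac = (0)^2 - 4*(2)*(4) = 0 - (32) = -32.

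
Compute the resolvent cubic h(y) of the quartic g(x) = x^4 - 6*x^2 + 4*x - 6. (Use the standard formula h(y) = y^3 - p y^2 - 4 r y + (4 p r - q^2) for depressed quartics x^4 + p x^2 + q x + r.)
h(y) = y^3 + 6*y^2 + 24*y + 128

Identify coefficients: p = -6, q = 4, r = -6.
Plug into h(y) = y^3 - p y^2 - 4 r y + (4 p r - q^2):
  h(y) = y^3 - (-6) y^2 - 4*(-6) y + (4*(-6)*(-6) - (4)^2)
       = y^3 + (6) y^2 + (24) y + (128).
Simplifying: h(y) = y^3 + 6*y^2 + 24*y + 128.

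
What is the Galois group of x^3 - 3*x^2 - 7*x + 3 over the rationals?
Gal(K/Q) = S_3 (symmetric group of order 6)

Compute the discriminant of x^3 + (-3)*x^2 + (-7)*x + (3): Δ = 3028. Since Δ is not a rational square, the Galois group is not contained in A_3; it must be the full S_3 (irreducibility of the cubic rules out anything smaller).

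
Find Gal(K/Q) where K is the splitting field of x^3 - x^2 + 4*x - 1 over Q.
Gal(K/Q) = S_3 (symmetric group of order 6)

Compute the discriminant of x^3 + (-1)*x^2 + (4)*x + (-1): Δ = -199. Since Δ is not a rational square, the Galois group is not contained in A_3; it must be the full S_3 (irreducibility of the cubic rules out anything smaller).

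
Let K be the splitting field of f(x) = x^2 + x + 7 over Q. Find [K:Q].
[K:Q] = 2

The discriminant of x^2 + (1)*x + (7) is b^2 - 4c = 1 - (28) = -27. Since -27 is not a perfect square in Q, the polynomial is irreducible over Q. Its two roots generate a degree-2 extension, so [K:Q] = 2.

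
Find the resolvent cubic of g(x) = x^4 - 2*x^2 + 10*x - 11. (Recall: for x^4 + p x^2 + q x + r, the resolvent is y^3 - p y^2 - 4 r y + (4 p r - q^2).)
h(y) = y^3 + 2*y^2 + 44*y - 12

Identify coefficients: p = -2, q = 10, r = -11.
Plug into h(y) = y^3 - p y^2 - 4 r y + (4 p r - q^2):
  h(y) = y^3 - (-2) y^2 - 4*(-11) y + (4*(-2)*(-11) - (10)^2)
       = y^3 + (2) y^2 + (44) y + (-12).
Simplifying: h(y) = y^3 + 2*y^2 + 44*y - 12.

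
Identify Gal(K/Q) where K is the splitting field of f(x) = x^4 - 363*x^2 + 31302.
Gal(K/Q) = V_4 (Klein four-group, Z/2Z × Z/2Z)

f factors as (x^2 - 141)(x^2 - 222), so the splitting field is K = Q(sqrt(141), sqrt(222)). The elements 141, 222, 31302 are all non-squares in Q, so sqrt(141) and sqrt(222) generate independent quadratic extensions. Thus [K:Q] = 4 and Gal(K/Q) is generated by the two order-2 automorphisms sqrt(141) ↦ -sqrt(141) and sqrt(222) ↦ -sqrt(222), giving V_4.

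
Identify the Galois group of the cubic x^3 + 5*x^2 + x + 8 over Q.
Gal(K/Q) = S_3 (symmetric group of order 6)

Compute the discriminant of x^3 + (5)*x^2 + (1)*x + (8): Δ = -4987. Since Δ is not a rational square, the Galois group is not contained in A_3; it must be the full S_3 (irreducibility of the cubic rules out anything smaller).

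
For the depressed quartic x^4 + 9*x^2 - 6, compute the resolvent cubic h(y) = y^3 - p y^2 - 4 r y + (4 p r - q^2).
h(y) = y^3 - 9*y^2 + 24*y - 216

Identify coefficients: p = 9, q = 0, r = -6.
Plug into h(y) = y^3 - p y^2 - 4 r y + (4 p r - q^2):
  h(y) = y^3 - (9) y^2 - 4*(-6) y + (4*(9)*(-6) - (0)^2)
       = y^3 + (-9) y^2 + (24) y + (-216).
Simplifying: h(y) = y^3 - 9*y^2 + 24*y - 216.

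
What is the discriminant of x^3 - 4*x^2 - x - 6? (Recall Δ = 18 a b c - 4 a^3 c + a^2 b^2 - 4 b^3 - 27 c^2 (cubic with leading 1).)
Δ = -2920

For x^3 + a x^2 + b x + c the discriminant is Δ = 18 a b c - 4 a^3 c + a^2 b^2 - 4 b^3 - 27 c^2.
Plug a = -4, b = -1, c = -6:
  18*(-4)*(-1)*(-6) - 4*(-4)^3*(-6) + (-4)^2*(-1)^2 - 4*(-1)^3 - 27*(-6)^2
  = -432 + (-1536) + 16 + (4) + (-972)
  = -2920.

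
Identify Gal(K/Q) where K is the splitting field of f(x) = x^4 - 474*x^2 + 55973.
Gal(K/Q) = V_4 (Klein four-group, Z/2Z × Z/2Z)

f factors as (x^2 - 251)(x^2 - 223), so the splitting field is K = Q(sqrt(251), sqrt(223)). The elements 251, 223, 55973 are all non-squares in Q, so sqrt(251) and sqrt(223) generate independent quadratic extensions. Thus [K:Q] = 4 and Gal(K/Q) is generated by the two order-2 automorphisms sqrt(251) ↦ -sqrt(251) and sqrt(223) ↦ -sqrt(223), giving V_4.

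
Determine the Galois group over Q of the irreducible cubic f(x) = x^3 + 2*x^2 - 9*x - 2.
Gal(K/Q) = A_3 (cyclic of order 3)

Compute the discriminant of x^3 + (2)*x^2 + (-9)*x + (-2): Δ = 3844. Since Δ is a perfect square (Δ = 62^2), the Galois group is contained in A_3. Irreducibility forces the group to be transitive on three roots, so Gal = A_3.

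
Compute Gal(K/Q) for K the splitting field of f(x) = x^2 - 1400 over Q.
Gal(K/Q) = Z/2Z (cyclic of order 2)

x^2 - 1400 is irreducible over Q since 1400 is not a rational square. The splitting field Q(sqrt(1400)) has degree 2 over Q, and its unique nontrivial automorphism is sqrt(1400) ↦ -sqrt(1400). Hence Gal(Q(sqrt(1400))/Q) = Z/2Z.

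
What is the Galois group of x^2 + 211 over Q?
Gal(K/Q) = Z/2Z (cyclic of order 2)

x^2 + 211 is irreducible over Q since -211 is not a rational square. The splitting field Q(sqrt(-211)) has degree 2 over Q, and its unique nontrivial automorphism is sqrt(-211) ↦ -sqrt(-211). Hence Gal(Q(sqrt(-211))/Q) = Z/2Z.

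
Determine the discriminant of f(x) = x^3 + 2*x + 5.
Δ = -707

For a depressed cubic x^3 + p x + q the discriminant is Δ = -4 p^3 - 27 q^2 = -4*(2)^3 - 27*(5)^2 = -32 - 675 = -707.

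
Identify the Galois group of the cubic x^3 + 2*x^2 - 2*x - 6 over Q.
Gal(K/Q) = S_3 (symmetric group of order 6)

Compute the discriminant of x^3 + (2)*x^2 + (-2)*x + (-6): Δ = -300. Since Δ is not a rational square, the Galois group is not contained in A_3; it must be the full S_3 (irreducibility of the cubic rules out anything smaller).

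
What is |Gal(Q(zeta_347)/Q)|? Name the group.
|Gal(Q(zeta_347)/Q)| = phi(347) = 346; group ≅ (Z/347Z)^* ≅ Z/346Z

The n-th cyclotomic polynomial Φ_347(x) is the minimal polynomial of zeta_347 over Q and has degree phi(347) = 346. So Q(zeta_347) is a degree-346 Galois extension with Galois group (Z/347Z)^*. (Z/347Z)^* is cyclic since 347 is an odd prime power (or 4). Hence Gal(Q(zeta_347)/Q) ≅ Z/346Z.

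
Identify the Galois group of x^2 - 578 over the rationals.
Gal(K/Q) = Z/2Z (cyclic of order 2)

x^2 - 578 is irreducible over Q since 578 is not a rational square. The splitting field Q(sqrt(578)) has degree 2 over Q, and its unique nontrivial automorphism is sqrt(578) ↦ -sqrt(578). Hence Gal(Q(sqrt(578))/Q) = Z/2Z.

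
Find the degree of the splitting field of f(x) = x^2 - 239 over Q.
[K:Q] = 2

The polynomial x^2 - 239 is irreducible over Q since 239 is not a perfect square. Its splitting field is Q(sqrt(239)), which has degree 2 over Q.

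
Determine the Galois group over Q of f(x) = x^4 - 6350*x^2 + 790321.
Gal(K/Q) = Z/2Z (cyclic of order 2)

f factors as (x^2 - 127)(x^2 - 6223), so the splitting field is K = Q(sqrt(127), sqrt(6223)). The squarefree part of 127 is 127 and the squarefree part of 6223 is also 127, so sqrt(127) and sqrt(6223) are both rational multiples of sqrt(127). Hence Q(sqrt(127)) = Q(sqrt(6223)) = Q(sqrt(127)), and the splitting field collapses to a single degree-2 extension with Galois group Z/2Z.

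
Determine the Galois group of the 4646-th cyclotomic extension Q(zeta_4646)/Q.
|Gal(Q(zeta_4646)/Q)| = phi(4646) = 2200; group ≅ (Z/4646Z)^* ≅ Z/22Z × Z/100Z

The n-th cyclotomic polynomial Φ_4646(x) is the minimal polynomial of zeta_4646 over Q and has degree phi(4646) = 2200. So Q(zeta_4646) is a degree-2200 Galois extension with Galois group (Z/4646Z)^*. By CRT, (Z/4646Z)^* ≅ (Z/2Z)^* × (Z/23Z)^* × (Z/101Z)^*. Each prime-power unit group is (Z/2Z)^* ≅ trivial group (order 1); (Z/23Z)^* ≅ Z/22Z; (Z/101Z)^* ≅ Z/100Z. Hence Gal(Q(zeta_4646)/Q) ≅ Z/22Z × Z/100Z.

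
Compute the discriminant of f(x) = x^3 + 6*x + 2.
Δ = -972

For x^3 + a x^2 + b x + c the discriminant is Δ = 18 a b c - 4 a^3 c + a^2 b^2 - 4 b^3 - 27 c^2.
Plug a = 0, b = 6, c = 2:
  18*(0)*(6)*(2) - 4*(0)^3*(2) + (0)^2*(6)^2 - 4*(6)^3 - 27*(2)^2
  = 0 + (0) + 0 + (-864) + (-108)
  = -972.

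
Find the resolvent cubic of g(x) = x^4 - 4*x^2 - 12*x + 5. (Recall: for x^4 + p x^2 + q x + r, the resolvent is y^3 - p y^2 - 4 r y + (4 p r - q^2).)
h(y) = y^3 + 4*y^2 - 20*y - 224

Identify coefficients: p = -4, q = -12, r = 5.
Plug into h(y) = y^3 - p y^2 - 4 r y + (4 p r - q^2):
  h(y) = y^3 - (-4) y^2 - 4*(5) y + (4*(-4)*(5) - (-12)^2)
       = y^3 + (4) y^2 + (-20) y + (-224).
Simplifying: h(y) = y^3 + 4*y^2 - 20*y - 224.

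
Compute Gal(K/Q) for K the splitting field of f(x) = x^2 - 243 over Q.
Gal(K/Q) = Z/2Z (cyclic of order 2)

x^2 - 243 is irreducible over Q since 243 is not a rational square. The splitting field Q(sqrt(243)) has degree 2 over Q, and its unique nontrivial automorphism is sqrt(243) ↦ -sqrt(243). Hence Gal(Q(sqrt(243))/Q) = Z/2Z.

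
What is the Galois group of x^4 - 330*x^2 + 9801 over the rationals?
Gal(K/Q) = Z/2Z (cyclic of order 2)

f factors as (x^2 - 297)(x^2 - 33), so the splitting field is K = Q(sqrt(297), sqrt(33)). The squarefree part of 297 is 33 and the squarefree part of 33 is also 33, so sqrt(297) and sqrt(33) are both rational multiples of sqrt(33). Hence Q(sqrt(297)) = Q(sqrt(33)) = Q(sqrt(33)), and the splitting field collapses to a single degree-2 extension with Galois group Z/2Z.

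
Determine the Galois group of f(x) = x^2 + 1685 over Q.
Gal(K/Q) = Z/2Z (cyclic of order 2)

x^2 + 1685 is irreducible over Q since -1685 is not a rational square. The splitting field Q(sqrt(-1685)) has degree 2 over Q, and its unique nontrivial automorphism is sqrt(-1685) ↦ -sqrt(-1685). Hence Gal(Q(sqrt(-1685))/Q) = Z/2Z.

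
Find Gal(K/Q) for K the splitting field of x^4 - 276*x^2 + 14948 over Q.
Gal(K/Q) = V_4 (Klein four-group, Z/2Z × Z/2Z)

f factors as (x^2 - 74)(x^2 - 202), so the splitting field is K = Q(sqrt(74), sqrt(202)). The elements 74, 202, 14948 are all non-squares in Q, so sqrt(74) and sqrt(202) generate independent quadratic extensions. Thus [K:Q] = 4 and Gal(K/Q) is generated by the two order-2 automorphisms sqrt(74) ↦ -sqrt(74) and sqrt(202) ↦ -sqrt(202), giving V_4.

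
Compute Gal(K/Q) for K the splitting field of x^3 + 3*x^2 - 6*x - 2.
Gal(K/Q) = S_3 (symmetric group of order 6)

Compute the discriminant of x^3 + (3)*x^2 + (-6)*x + (-2): Δ = 1944. Since Δ is not a rational square, the Galois group is not contained in A_3; it must be the full S_3 (irreducibility of the cubic rules out anything smaller).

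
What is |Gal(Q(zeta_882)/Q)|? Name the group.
|Gal(Q(zeta_882)/Q)| = phi(882) = 252; group ≅ (Z/882Z)^* ≅ Z/6Z × Z/42Z

The n-th cyclotomic polynomial Φ_882(x) is the minimal polynomial of zeta_882 over Q and has degree phi(882) = 252. So Q(zeta_882) is a degree-252 Galois extension with Galois group (Z/882Z)^*. By CRT, (Z/882Z)^* ≅ (Z/2Z)^* × (Z/9Z)^* × (Z/49Z)^*. Each prime-power unit group is (Z/2Z)^* ≅ trivial group (order 1); (Z/9Z)^* ≅ Z/6Z; (Z/49Z)^* ≅ Z/42Z. Hence Gal(Q(zeta_882)/Q) ≅ Z/6Z × Z/42Z.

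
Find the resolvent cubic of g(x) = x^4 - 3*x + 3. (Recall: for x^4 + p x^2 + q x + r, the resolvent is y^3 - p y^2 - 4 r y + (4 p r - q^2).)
h(y) = y^3 - 12*y - 9

Identify coefficients: p = 0, q = -3, r = 3.
Plug into h(y) = y^3 - p y^2 - 4 r y + (4 p r - q^2):
  h(y) = y^3 - (0) y^2 - 4*(3) y + (4*(0)*(3) - (-3)^2)
       = y^3 + (0) y^2 + (-12) y + (-9).
Simplifying: h(y) = y^3 - 12*y - 9.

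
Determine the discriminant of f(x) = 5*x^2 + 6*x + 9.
Δ = -144

For a quadratic a x^2 + b x + c the discriminant is Δ = b^2 - 4ac = (6)^2 - 4*(5)*(9) = 36 - (180) = -144.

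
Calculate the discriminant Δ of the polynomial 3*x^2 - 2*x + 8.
Δ = -92

For a quadratic a x^2 + b x + c the discriminant is Δ = b^2 - 4ac = (-2)^2 - 4*(3)*(8) = 4 - (96) = -92.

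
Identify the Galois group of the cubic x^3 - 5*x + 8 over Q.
Gal(K/Q) = S_3 (symmetric group of order 6)

Compute the discriminant of x^3 + (0)*x^2 + (-5)*x + (8): Δ = -1228. Since Δ is not a rational square, the Galois group is not contained in A_3; it must be the full S_3 (irreducibility of the cubic rules out anything smaller).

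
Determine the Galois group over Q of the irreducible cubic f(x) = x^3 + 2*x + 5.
Gal(K/Q) = S_3 (symmetric group of order 6)

Compute the discriminant of x^3 + (0)*x^2 + (2)*x + (5): Δ = -707. Since Δ is not a rational square, the Galois group is not contained in A_3; it must be the full S_3 (irreducibility of the cubic rules out anything smaller).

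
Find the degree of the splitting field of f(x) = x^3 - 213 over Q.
[K:Q] = 6

x^3 - 213 has one real root r = 213^(1/3) and two complex roots r*zeta_3, r*zeta_3^2 where zeta_3 = e^(2*pi*i/3). The splitting field is Q(r, zeta_3). [Q(r):Q] = 3 and [Q(zeta_3):Q] = 2 with gcd = 1, so [Q(r, zeta_3):Q] = 3 * 2 = 6.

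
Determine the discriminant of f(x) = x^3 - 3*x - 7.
Δ = -1215

For a depressed cubic x^3 + p x + q the discriminant is Δ = -4 p^3 - 27 q^2 = -4*(-3)^3 - 27*(-7)^2 = 108 - 1323 = -1215.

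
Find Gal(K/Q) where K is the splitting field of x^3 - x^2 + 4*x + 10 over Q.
Gal(K/Q) = S_3 (symmetric group of order 6)

Compute the discriminant of x^3 + (-1)*x^2 + (4)*x + (10): Δ = -3620. Since Δ is not a rational square, the Galois group is not contained in A_3; it must be the full S_3 (irreducibility of the cubic rules out anything smaller).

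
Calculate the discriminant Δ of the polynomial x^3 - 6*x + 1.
Δ = 837

For a depressed cubic x^3 + p x + q the discriminant is Δ = -4 p^3 - 27 q^2 = -4*(-6)^3 - 27*(1)^2 = 864 - 27 = 837.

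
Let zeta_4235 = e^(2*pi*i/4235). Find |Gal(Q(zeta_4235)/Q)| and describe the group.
|Gal(Q(zeta_4235)/Q)| = phi(4235) = 2640; group ≅ (Z/4235Z)^* ≅ Z/4Z × Z/6Z × Z/110Z

The n-th cyclotomic polynomial Φ_4235(x) is the minimal polynomial of zeta_4235 over Q and has degree phi(4235) = 2640. So Q(zeta_4235) is a degree-2640 Galois extension with Galois group (Z/4235Z)^*. By CRT, (Z/4235Z)^* ≅ (Z/5Z)^* × (Z/7Z)^* × (Z/121Z)^*. Each prime-power unit group is (Z/5Z)^* ≅ Z/4Z; (Z/7Z)^* ≅ Z/6Z; (Z/121Z)^* ≅ Z/110Z. Hence Gal(Q(zeta_4235)/Q) ≅ Z/4Z × Z/6Z × Z/110Z.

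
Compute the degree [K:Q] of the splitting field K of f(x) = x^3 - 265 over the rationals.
[K:Q] = 6

x^3 - 265 has one real root r = 265^(1/3) and two complex roots r*zeta_3, r*zeta_3^2 where zeta_3 = e^(2*pi*i/3). The splitting field is Q(r, zeta_3). [Q(r):Q] = 3 and [Q(zeta_3):Q] = 2 with gcd = 1, so [Q(r, zeta_3):Q] = 3 * 2 = 6.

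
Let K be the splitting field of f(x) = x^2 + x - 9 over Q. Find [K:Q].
[K:Q] = 2

The discriminant of x^2 + (1)*x + (-9) is b^2 - 4c = 1 - (-36) = 37. Since 37 is not a perfect square in Q, the polynomial is irreducible over Q. Its two roots generate a degree-2 extension, so [K:Q] = 2.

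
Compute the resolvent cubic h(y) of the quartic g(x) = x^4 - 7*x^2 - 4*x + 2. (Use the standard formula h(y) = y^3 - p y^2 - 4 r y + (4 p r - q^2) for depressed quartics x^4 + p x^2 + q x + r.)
h(y) = y^3 + 7*y^2 - 8*y - 72

Identify coefficients: p = -7, q = -4, r = 2.
Plug into h(y) = y^3 - p y^2 - 4 r y + (4 p r - q^2):
  h(y) = y^3 - (-7) y^2 - 4*(2) y + (4*(-7)*(2) - (-4)^2)
       = y^3 + (7) y^2 + (-8) y + (-72).
Simplifying: h(y) = y^3 + 7*y^2 - 8*y - 72.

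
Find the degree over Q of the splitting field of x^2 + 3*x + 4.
[K:Q] = 2

The discriminant of x^2 + (3)*x + (4) is b^2 - 4c = 9 - (16) = -7. Since -7 is not a perfect square in Q, the polynomial is irreducible over Q. Its two roots generate a degree-2 extension, so [K:Q] = 2.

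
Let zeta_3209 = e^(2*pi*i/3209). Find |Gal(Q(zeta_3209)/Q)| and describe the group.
|Gal(Q(zeta_3209)/Q)| = phi(3209) = 3208; group ≅ (Z/3209Z)^* ≅ Z/3208Z

The n-th cyclotomic polynomial Φ_3209(x) is the minimal polynomial of zeta_3209 over Q and has degree phi(3209) = 3208. So Q(zeta_3209) is a degree-3208 Galois extension with Galois group (Z/3209Z)^*. (Z/3209Z)^* is cyclic since 3209 is an odd prime power (or 4). Hence Gal(Q(zeta_3209)/Q) ≅ Z/3208Z.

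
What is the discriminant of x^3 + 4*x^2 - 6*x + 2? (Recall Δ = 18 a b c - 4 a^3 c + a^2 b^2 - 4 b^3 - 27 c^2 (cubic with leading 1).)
Δ = -44

For x^3 + a x^2 + b x + c the discriminant is Δ = 18 a b c - 4 a^3 c + a^2 b^2 - 4 b^3 - 27 c^2.
Plug a = 4, b = -6, c = 2:
  18*(4)*(-6)*(2) - 4*(4)^3*(2) + (4)^2*(-6)^2 - 4*(-6)^3 - 27*(2)^2
  = -864 + (-512) + 576 + (864) + (-108)
  = -44.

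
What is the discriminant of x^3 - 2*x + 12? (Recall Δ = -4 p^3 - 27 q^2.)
Δ = -3856

For a depressed cubic x^3 + p x + q the discriminant is Δ = -4 p^3 - 27 q^2 = -4*(-2)^3 - 27*(12)^2 = 32 - 3888 = -3856.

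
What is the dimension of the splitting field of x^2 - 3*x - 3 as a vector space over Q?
[K:Q] = 2

The discriminant of x^2 + (-3)*x + (-3) is b^2 - 4c = 9 - (-12) = 21. Since 21 is not a perfect square in Q, the polynomial is irreducible over Q. Its two roots generate a degree-2 extension, so [K:Q] = 2.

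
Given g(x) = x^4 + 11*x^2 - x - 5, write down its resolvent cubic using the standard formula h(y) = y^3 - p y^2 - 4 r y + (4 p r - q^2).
h(y) = y^3 - 11*y^2 + 20*y - 221

Identify coefficients: p = 11, q = -1, r = -5.
Plug into h(y) = y^3 - p y^2 - 4 r y + (4 p r - q^2):
  h(y) = y^3 - (11) y^2 - 4*(-5) y + (4*(11)*(-5) - (-1)^2)
       = y^3 + (-11) y^2 + (20) y + (-221).
Simplifying: h(y) = y^3 - 11*y^2 + 20*y - 221.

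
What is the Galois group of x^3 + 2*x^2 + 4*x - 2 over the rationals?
Gal(K/Q) = S_3 (symmetric group of order 6)

Compute the discriminant of x^3 + (2)*x^2 + (4)*x + (-2): Δ = -524. Since Δ is not a rational square, the Galois group is not contained in A_3; it must be the full S_3 (irreducibility of the cubic rules out anything smaller).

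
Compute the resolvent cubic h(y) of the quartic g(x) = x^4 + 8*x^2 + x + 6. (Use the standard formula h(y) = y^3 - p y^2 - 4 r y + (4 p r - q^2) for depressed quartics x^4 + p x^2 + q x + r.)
h(y) = y^3 - 8*y^2 - 24*y + 191

Identify coefficients: p = 8, q = 1, r = 6.
Plug into h(y) = y^3 - p y^2 - 4 r y + (4 p r - q^2):
  h(y) = y^3 - (8) y^2 - 4*(6) y + (4*(8)*(6) - (1)^2)
       = y^3 + (-8) y^2 + (-24) y + (191).
Simplifying: h(y) = y^3 - 8*y^2 - 24*y + 191.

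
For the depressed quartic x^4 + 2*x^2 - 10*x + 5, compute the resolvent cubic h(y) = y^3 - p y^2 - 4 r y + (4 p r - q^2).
h(y) = y^3 - 2*y^2 - 20*y - 60

Identify coefficients: p = 2, q = -10, r = 5.
Plug into h(y) = y^3 - p y^2 - 4 r y + (4 p r - q^2):
  h(y) = y^3 - (2) y^2 - 4*(5) y + (4*(2)*(5) - (-10)^2)
       = y^3 + (-2) y^2 + (-20) y + (-60).
Simplifying: h(y) = y^3 - 2*y^2 - 20*y - 60.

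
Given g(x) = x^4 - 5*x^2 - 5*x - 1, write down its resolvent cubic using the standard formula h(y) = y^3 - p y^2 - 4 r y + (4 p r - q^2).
h(y) = y^3 + 5*y^2 + 4*y - 5

Identify coefficients: p = -5, q = -5, r = -1.
Plug into h(y) = y^3 - p y^2 - 4 r y + (4 p r - q^2):
  h(y) = y^3 - (-5) y^2 - 4*(-1) y + (4*(-5)*(-1) - (-5)^2)
       = y^3 + (5) y^2 + (4) y + (-5).
Simplifying: h(y) = y^3 + 5*y^2 + 4*y - 5.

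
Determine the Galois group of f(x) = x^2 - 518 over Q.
Gal(K/Q) = Z/2Z (cyclic of order 2)

x^2 - 518 is irreducible over Q since 518 is not a rational square. The splitting field Q(sqrt(518)) has degree 2 over Q, and its unique nontrivial automorphism is sqrt(518) ↦ -sqrt(518). Hence Gal(Q(sqrt(518))/Q) = Z/2Z.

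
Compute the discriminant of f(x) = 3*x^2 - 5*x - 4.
Δ = 73

For a quadratic a x^2 + b x + c the discriminant is Δ = b^2 - 4ac = (-5)^2 - 4*(3)*(-4) = 25 - (-48) = 73.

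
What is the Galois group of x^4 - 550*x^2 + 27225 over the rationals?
Gal(K/Q) = Z/2Z (cyclic of order 2)

f factors as (x^2 - 495)(x^2 - 55), so the splitting field is K = Q(sqrt(495), sqrt(55)). The squarefree part of 495 is 55 and the squarefree part of 55 is also 55, so sqrt(495) and sqrt(55) are both rational multiples of sqrt(55). Hence Q(sqrt(495)) = Q(sqrt(55)) = Q(sqrt(55)), and the splitting field collapses to a single degree-2 extension with Galois group Z/2Z.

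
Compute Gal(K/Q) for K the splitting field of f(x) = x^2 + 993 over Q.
Gal(K/Q) = Z/2Z (cyclic of order 2)

x^2 + 993 is irreducible over Q since -993 is not a rational square. The splitting field Q(sqrt(-993)) has degree 2 over Q, and its unique nontrivial automorphism is sqrt(-993) ↦ -sqrt(-993). Hence Gal(Q(sqrt(-993))/Q) = Z/2Z.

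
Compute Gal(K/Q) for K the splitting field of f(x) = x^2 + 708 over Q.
Gal(K/Q) = Z/2Z (cyclic of order 2)

x^2 + 708 is irreducible over Q since -708 is not a rational square. The splitting field Q(sqrt(-708)) has degree 2 over Q, and its unique nontrivial automorphism is sqrt(-708) ↦ -sqrt(-708). Hence Gal(Q(sqrt(-708))/Q) = Z/2Z.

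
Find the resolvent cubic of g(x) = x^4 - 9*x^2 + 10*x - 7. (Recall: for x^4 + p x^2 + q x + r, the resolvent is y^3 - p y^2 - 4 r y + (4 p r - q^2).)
h(y) = y^3 + 9*y^2 + 28*y + 152

Identify coefficients: p = -9, q = 10, r = -7.
Plug into h(y) = y^3 - p y^2 - 4 r y + (4 p r - q^2):
  h(y) = y^3 - (-9) y^2 - 4*(-7) y + (4*(-9)*(-7) - (10)^2)
       = y^3 + (9) y^2 + (28) y + (152).
Simplifying: h(y) = y^3 + 9*y^2 + 28*y + 152.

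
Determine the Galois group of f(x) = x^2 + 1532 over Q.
Gal(K/Q) = Z/2Z (cyclic of order 2)

x^2 + 1532 is irreducible over Q since -1532 is not a rational square. The splitting field Q(sqrt(-1532)) has degree 2 over Q, and its unique nontrivial automorphism is sqrt(-1532) ↦ -sqrt(-1532). Hence Gal(Q(sqrt(-1532))/Q) = Z/2Z.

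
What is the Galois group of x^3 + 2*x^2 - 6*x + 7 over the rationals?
Gal(K/Q) = S_3 (symmetric group of order 6)

Compute the discriminant of x^3 + (2)*x^2 + (-6)*x + (7): Δ = -2051. Since Δ is not a rational square, the Galois group is not contained in A_3; it must be the full S_3 (irreducibility of the cubic rules out anything smaller).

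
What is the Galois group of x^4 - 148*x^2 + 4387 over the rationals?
Gal(K/Q) = V_4 (Klein four-group, Z/2Z × Z/2Z)

f factors as (x^2 - 107)(x^2 - 41), so the splitting field is K = Q(sqrt(107), sqrt(41)). The elements 107, 41, 4387 are all non-squares in Q, so sqrt(107) and sqrt(41) generate independent quadratic extensions. Thus [K:Q] = 4 and Gal(K/Q) is generated by the two order-2 automorphisms sqrt(107) ↦ -sqrt(107) and sqrt(41) ↦ -sqrt(41), giving V_4.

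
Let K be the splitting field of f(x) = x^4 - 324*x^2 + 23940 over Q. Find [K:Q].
[K:Q] = 4

f factors as (x^2 - 114)(x^2 - 210); the splitting field is K = Q(sqrt(114), sqrt(210)). Since 114, 210, and 23940 are all non-squares in Q, the three subfields Q(sqrt(114)), Q(sqrt(210)), Q(sqrt(23940)) are distinct degree-2 extensions, so [K:Q] = 4 (Klein four Galois group).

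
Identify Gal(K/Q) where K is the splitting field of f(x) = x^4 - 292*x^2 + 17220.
Gal(K/Q) = V_4 (Klein four-group, Z/2Z × Z/2Z)

f factors as (x^2 - 82)(x^2 - 210), so the splitting field is K = Q(sqrt(82), sqrt(210)). The elements 82, 210, 17220 are all non-squares in Q, so sqrt(82) and sqrt(210) generate independent quadratic extensions. Thus [K:Q] = 4 and Gal(K/Q) is generated by the two order-2 automorphisms sqrt(82) ↦ -sqrt(82) and sqrt(210) ↦ -sqrt(210), giving V_4.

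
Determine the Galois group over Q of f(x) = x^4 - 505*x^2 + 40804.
Gal(K/Q) = Z/2Z (cyclic of order 2)

f factors as (x^2 - 404)(x^2 - 101), so the splitting field is K = Q(sqrt(404), sqrt(101)). The squarefree part of 404 is 101 and the squarefree part of 101 is also 101, so sqrt(404) and sqrt(101) are both rational multiples of sqrt(101). Hence Q(sqrt(404)) = Q(sqrt(101)) = Q(sqrt(101)), and the splitting field collapses to a single degree-2 extension with Galois group Z/2Z.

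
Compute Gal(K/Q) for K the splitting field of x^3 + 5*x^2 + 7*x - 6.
Gal(K/Q) = S_3 (symmetric group of order 6)

Compute the discriminant of x^3 + (5)*x^2 + (7)*x + (-6): Δ = -1899. Since Δ is not a rational square, the Galois group is not contained in A_3; it must be the full S_3 (irreducibility of the cubic rules out anything smaller).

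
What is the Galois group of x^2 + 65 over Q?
Gal(K/Q) = Z/2Z (cyclic of order 2)

x^2 + 65 is irreducible over Q since -65 is not a rational square. The splitting field Q(sqrt(-65)) has degree 2 over Q, and its unique nontrivial automorphism is sqrt(-65) ↦ -sqrt(-65). Hence Gal(Q(sqrt(-65))/Q) = Z/2Z.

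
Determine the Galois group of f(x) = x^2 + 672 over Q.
Gal(K/Q) = Z/2Z (cyclic of order 2)

x^2 + 672 is irreducible over Q since -672 is not a rational square. The splitting field Q(sqrt(-672)) has degree 2 over Q, and its unique nontrivial automorphism is sqrt(-672) ↦ -sqrt(-672). Hence Gal(Q(sqrt(-672))/Q) = Z/2Z.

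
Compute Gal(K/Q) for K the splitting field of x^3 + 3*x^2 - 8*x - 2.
Gal(K/Q) = S_3 (symmetric group of order 6)

Compute the discriminant of x^3 + (3)*x^2 + (-8)*x + (-2): Δ = 3596. Since Δ is not a rational square, the Galois group is not contained in A_3; it must be the full S_3 (irreducibility of the cubic rules out anything smaller).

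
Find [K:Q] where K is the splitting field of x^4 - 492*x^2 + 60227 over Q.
[K:Q] = 4

f factors as (x^2 - 229)(x^2 - 263); the splitting field is K = Q(sqrt(229), sqrt(263)). Since 229, 263, and 60227 are all non-squares in Q, the three subfields Q(sqrt(229)), Q(sqrt(263)), Q(sqrt(60227)) are distinct degree-2 extensions, so [K:Q] = 4 (Klein four Galois group).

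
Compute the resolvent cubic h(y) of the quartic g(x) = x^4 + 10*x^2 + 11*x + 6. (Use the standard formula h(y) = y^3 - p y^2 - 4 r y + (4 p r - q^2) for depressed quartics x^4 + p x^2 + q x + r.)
h(y) = y^3 - 10*y^2 - 24*y + 119

Identify coefficients: p = 10, q = 11, r = 6.
Plug into h(y) = y^3 - p y^2 - 4 r y + (4 p r - q^2):
  h(y) = y^3 - (10) y^2 - 4*(6) y + (4*(10)*(6) - (11)^2)
       = y^3 + (-10) y^2 + (-24) y + (119).
Simplifying: h(y) = y^3 - 10*y^2 - 24*y + 119.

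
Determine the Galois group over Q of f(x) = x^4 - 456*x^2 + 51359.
Gal(K/Q) = V_4 (Klein four-group, Z/2Z × Z/2Z)

f factors as (x^2 - 253)(x^2 - 203), so the splitting field is K = Q(sqrt(253), sqrt(203)). The elements 253, 203, 51359 are all non-squares in Q, so sqrt(253) and sqrt(203) generate independent quadratic extensions. Thus [K:Q] = 4 and Gal(K/Q) is generated by the two order-2 automorphisms sqrt(253) ↦ -sqrt(253) and sqrt(203) ↦ -sqrt(203), giving V_4.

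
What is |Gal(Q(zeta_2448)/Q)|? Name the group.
|Gal(Q(zeta_2448)/Q)| = phi(2448) = 768; group ≅ (Z/2448Z)^* ≅ Z/2Z × Z/4Z × Z/6Z × Z/16Z

The n-th cyclotomic polynomial Φ_2448(x) is the minimal polynomial of zeta_2448 over Q and has degree phi(2448) = 768. So Q(zeta_2448) is a degree-768 Galois extension with Galois group (Z/2448Z)^*. By CRT, (Z/2448Z)^* ≅ (Z/16Z)^* × (Z/9Z)^* × (Z/17Z)^*. Each prime-power unit group is (Z/16Z)^* ≅ Z/2Z × Z/4Z; (Z/9Z)^* ≅ Z/6Z; (Z/17Z)^* ≅ Z/16Z. Hence Gal(Q(zeta_2448)/Q) ≅ Z/2Z × Z/4Z × Z/6Z × Z/16Z.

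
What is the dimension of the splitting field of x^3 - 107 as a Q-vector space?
[K:Q] = 6

x^3 - 107 has one real root r = 107^(1/3) and two complex roots r*zeta_3, r*zeta_3^2 where zeta_3 = e^(2*pi*i/3). The splitting field is Q(r, zeta_3). [Q(r):Q] = 3 and [Q(zeta_3):Q] = 2 with gcd = 1, so [Q(r, zeta_3):Q] = 3 * 2 = 6.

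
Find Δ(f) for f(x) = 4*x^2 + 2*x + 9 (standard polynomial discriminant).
Δ = -140

For a quadratic a x^2 + b x + c the discriminant is Δ = b^2 - 4ac = (2)^2 - 4*(4)*(9) = 4 - (144) = -140.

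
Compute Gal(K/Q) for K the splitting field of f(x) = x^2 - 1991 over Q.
Gal(K/Q) = Z/2Z (cyclic of order 2)

x^2 - 1991 is irreducible over Q since 1991 is not a rational square. The splitting field Q(sqrt(1991)) has degree 2 over Q, and its unique nontrivial automorphism is sqrt(1991) ↦ -sqrt(1991). Hence Gal(Q(sqrt(1991))/Q) = Z/2Z.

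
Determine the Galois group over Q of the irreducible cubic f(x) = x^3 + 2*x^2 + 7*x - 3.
Gal(K/Q) = S_3 (symmetric group of order 6)

Compute the discriminant of x^3 + (2)*x^2 + (7)*x + (-3): Δ = -2079. Since Δ is not a rational square, the Galois group is not contained in A_3; it must be the full S_3 (irreducibility of the cubic rules out anything smaller).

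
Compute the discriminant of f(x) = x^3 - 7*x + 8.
Δ = -356

For a depressed cubic x^3 + p x + q the discriminant is Δ = -4 p^3 - 27 q^2 = -4*(-7)^3 - 27*(8)^2 = 1372 - 1728 = -356.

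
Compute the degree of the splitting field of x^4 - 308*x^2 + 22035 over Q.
[K:Q] = 4

f factors as (x^2 - 113)(x^2 - 195); the splitting field is K = Q(sqrt(113), sqrt(195)). Since 113, 195, and 22035 are all non-squares in Q, the three subfields Q(sqrt(113)), Q(sqrt(195)), Q(sqrt(22035)) are distinct degree-2 extensions, so [K:Q] = 4 (Klein four Galois group).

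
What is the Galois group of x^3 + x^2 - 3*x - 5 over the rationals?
Gal(K/Q) = S_3 (symmetric group of order 6)

Compute the discriminant of x^3 + (1)*x^2 + (-3)*x + (-5): Δ = -268. Since Δ is not a rational square, the Galois group is not contained in A_3; it must be the full S_3 (irreducibility of the cubic rules out anything smaller).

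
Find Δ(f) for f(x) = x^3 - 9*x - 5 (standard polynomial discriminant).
Δ = 2241

For a depressed cubic x^3 + p x + q the discriminant is Δ = -4 p^3 - 27 q^2 = -4*(-9)^3 - 27*(-5)^2 = 2916 - 675 = 2241.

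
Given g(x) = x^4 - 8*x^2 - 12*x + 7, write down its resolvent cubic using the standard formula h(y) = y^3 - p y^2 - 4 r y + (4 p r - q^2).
h(y) = y^3 + 8*y^2 - 28*y - 368

Identify coefficients: p = -8, q = -12, r = 7.
Plug into h(y) = y^3 - p y^2 - 4 r y + (4 p r - q^2):
  h(y) = y^3 - (-8) y^2 - 4*(7) y + (4*(-8)*(7) - (-12)^2)
       = y^3 + (8) y^2 + (-28) y + (-368).
Simplifying: h(y) = y^3 + 8*y^2 - 28*y - 368.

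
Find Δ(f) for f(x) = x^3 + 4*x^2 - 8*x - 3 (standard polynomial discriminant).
Δ = 5325

For x^3 + a x^2 + b x + c the discriminant is Δ = 18 a b c - 4 a^3 c + a^2 b^2 - 4 b^3 - 27 c^2.
Plug a = 4, b = -8, c = -3:
  18*(4)*(-8)*(-3) - 4*(4)^3*(-3) + (4)^2*(-8)^2 - 4*(-8)^3 - 27*(-3)^2
  = 1728 + (768) + 1024 + (2048) + (-243)
  = 5325.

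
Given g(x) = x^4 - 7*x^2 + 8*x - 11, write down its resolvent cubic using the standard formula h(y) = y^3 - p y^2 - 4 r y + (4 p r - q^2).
h(y) = y^3 + 7*y^2 + 44*y + 244

Identify coefficients: p = -7, q = 8, r = -11.
Plug into h(y) = y^3 - p y^2 - 4 r y + (4 p r - q^2):
  h(y) = y^3 - (-7) y^2 - 4*(-11) y + (4*(-7)*(-11) - (8)^2)
       = y^3 + (7) y^2 + (44) y + (244).
Simplifying: h(y) = y^3 + 7*y^2 + 44*y + 244.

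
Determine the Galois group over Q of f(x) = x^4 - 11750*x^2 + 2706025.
Gal(K/Q) = Z/2Z (cyclic of order 2)

f factors as (x^2 - 235)(x^2 - 11515), so the splitting field is K = Q(sqrt(235), sqrt(11515)). The squarefree part of 235 is 235 and the squarefree part of 11515 is also 235, so sqrt(235) and sqrt(11515) are both rational multiples of sqrt(235). Hence Q(sqrt(235)) = Q(sqrt(11515)) = Q(sqrt(235)), and the splitting field collapses to a single degree-2 extension with Galois group Z/2Z.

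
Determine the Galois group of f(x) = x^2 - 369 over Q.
Gal(K/Q) = Z/2Z (cyclic of order 2)

x^2 - 369 is irreducible over Q since 369 is not a rational square. The splitting field Q(sqrt(369)) has degree 2 over Q, and its unique nontrivial automorphism is sqrt(369) ↦ -sqrt(369). Hence Gal(Q(sqrt(369))/Q) = Z/2Z.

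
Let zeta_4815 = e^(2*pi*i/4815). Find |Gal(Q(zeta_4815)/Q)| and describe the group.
|Gal(Q(zeta_4815)/Q)| = phi(4815) = 2544; group ≅ (Z/4815Z)^* ≅ Z/4Z × Z/6Z × Z/106Z

The n-th cyclotomic polynomial Φ_4815(x) is the minimal polynomial of zeta_4815 over Q and has degree phi(4815) = 2544. So Q(zeta_4815) is a degree-2544 Galois extension with Galois group (Z/4815Z)^*. By CRT, (Z/4815Z)^* ≅ (Z/9Z)^* × (Z/5Z)^* × (Z/107Z)^*. Each prime-power unit group is (Z/9Z)^* ≅ Z/6Z; (Z/5Z)^* ≅ Z/4Z; (Z/107Z)^* ≅ Z/106Z. Hence Gal(Q(zeta_4815)/Q) ≅ Z/4Z × Z/6Z × Z/106Z.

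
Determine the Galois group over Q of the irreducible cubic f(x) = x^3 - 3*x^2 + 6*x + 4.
Gal(K/Q) = S_3 (symmetric group of order 6)

Compute the discriminant of x^3 + (-3)*x^2 + (6)*x + (4): Δ = -1836. Since Δ is not a rational square, the Galois group is not contained in A_3; it must be the full S_3 (irreducibility of the cubic rules out anything smaller).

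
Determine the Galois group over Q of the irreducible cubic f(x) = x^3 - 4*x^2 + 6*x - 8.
Gal(K/Q) = S_3 (symmetric group of order 6)

Compute the discriminant of x^3 + (-4)*x^2 + (6)*x + (-8): Δ = -608. Since Δ is not a rational square, the Galois group is not contained in A_3; it must be the full S_3 (irreducibility of the cubic rules out anything smaller).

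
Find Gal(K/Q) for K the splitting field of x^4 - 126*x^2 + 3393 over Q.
Gal(K/Q) = V_4 (Klein four-group, Z/2Z × Z/2Z)

f factors as (x^2 - 39)(x^2 - 87), so the splitting field is K = Q(sqrt(39), sqrt(87)). The elements 39, 87, 3393 are all non-squares in Q, so sqrt(39) and sqrt(87) generate independent quadratic extensions. Thus [K:Q] = 4 and Gal(K/Q) is generated by the two order-2 automorphisms sqrt(39) ↦ -sqrt(39) and sqrt(87) ↦ -sqrt(87), giving V_4.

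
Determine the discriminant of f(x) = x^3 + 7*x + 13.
Δ = -5935

For a depressed cubic x^3 + p x + q the discriminant is Δ = -4 p^3 - 27 q^2 = -4*(7)^3 - 27*(13)^2 = -1372 - 4563 = -5935.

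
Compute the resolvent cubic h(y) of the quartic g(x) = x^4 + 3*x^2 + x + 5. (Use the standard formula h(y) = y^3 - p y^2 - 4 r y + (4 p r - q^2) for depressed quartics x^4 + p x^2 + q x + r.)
h(y) = y^3 - 3*y^2 - 20*y + 59

Identify coefficients: p = 3, q = 1, r = 5.
Plug into h(y) = y^3 - p y^2 - 4 r y + (4 p r - q^2):
  h(y) = y^3 - (3) y^2 - 4*(5) y + (4*(3)*(5) - (1)^2)
       = y^3 + (-3) y^2 + (-20) y + (59).
Simplifying: h(y) = y^3 - 3*y^2 - 20*y + 59.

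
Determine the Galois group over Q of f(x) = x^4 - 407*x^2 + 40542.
Gal(K/Q) = V_4 (Klein four-group, Z/2Z × Z/2Z)

f factors as (x^2 - 233)(x^2 - 174), so the splitting field is K = Q(sqrt(233), sqrt(174)). The elements 233, 174, 40542 are all non-squares in Q, so sqrt(233) and sqrt(174) generate independent quadratic extensions. Thus [K:Q] = 4 and Gal(K/Q) is generated by the two order-2 automorphisms sqrt(233) ↦ -sqrt(233) and sqrt(174) ↦ -sqrt(174), giving V_4.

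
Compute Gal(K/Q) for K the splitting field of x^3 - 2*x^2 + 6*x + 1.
Gal(K/Q) = S_3 (symmetric group of order 6)

Compute the discriminant of x^3 + (-2)*x^2 + (6)*x + (1): Δ = -931. Since Δ is not a rational square, the Galois group is not contained in A_3; it must be the full S_3 (irreducibility of the cubic rules out anything smaller).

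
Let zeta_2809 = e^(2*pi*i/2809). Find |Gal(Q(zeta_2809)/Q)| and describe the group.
|Gal(Q(zeta_2809)/Q)| = phi(2809) = 2756; group ≅ (Z/2809Z)^* ≅ Z/2756Z

The n-th cyclotomic polynomial Φ_2809(x) is the minimal polynomial of zeta_2809 over Q and has degree phi(2809) = 2756. So Q(zeta_2809) is a degree-2756 Galois extension with Galois group (Z/2809Z)^*. (Z/2809Z)^* is cyclic since 2809 is an odd prime power (or 4). Hence Gal(Q(zeta_2809)/Q) ≅ Z/2756Z.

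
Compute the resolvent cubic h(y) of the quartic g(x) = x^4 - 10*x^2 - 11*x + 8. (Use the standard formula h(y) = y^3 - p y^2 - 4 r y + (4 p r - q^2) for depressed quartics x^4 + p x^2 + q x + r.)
h(y) = y^3 + 10*y^2 - 32*y - 441

Identify coefficients: p = -10, q = -11, r = 8.
Plug into h(y) = y^3 - p y^2 - 4 r y + (4 p r - q^2):
  h(y) = y^3 - (-10) y^2 - 4*(8) y + (4*(-10)*(8) - (-11)^2)
       = y^3 + (10) y^2 + (-32) y + (-441).
Simplifying: h(y) = y^3 + 10*y^2 - 32*y - 441.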